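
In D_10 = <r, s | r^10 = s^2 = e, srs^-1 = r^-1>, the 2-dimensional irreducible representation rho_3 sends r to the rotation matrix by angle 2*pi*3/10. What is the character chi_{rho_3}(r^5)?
chi_{rho_3}(r^5) = 2*cos(2*pi*3*5/10) = -2

Argument: rho_3(r^5) is rotation by angle 2*pi*3*5/10, whose trace is 2*cos(2*pi*3*5/10) = -2.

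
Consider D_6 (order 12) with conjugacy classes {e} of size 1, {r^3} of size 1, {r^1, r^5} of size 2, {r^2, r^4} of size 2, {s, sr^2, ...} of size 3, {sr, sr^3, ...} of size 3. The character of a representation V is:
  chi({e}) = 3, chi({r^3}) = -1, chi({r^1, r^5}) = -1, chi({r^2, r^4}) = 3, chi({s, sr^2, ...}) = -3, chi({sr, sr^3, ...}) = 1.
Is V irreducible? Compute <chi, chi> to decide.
Not irreducible (reducible): <chi, chi> = 5 > 1.

Reasoning: <chi, chi> = (1/|G|) sum_C |C| * |chi(C)|^2 = (1/12)[1*|3|^2 + 1*|-1|^2 + 2*|-1|^2 + 2*|3|^2 + 3*|-3|^2 + 3*|1|^2]
  = (1/12)[(9) + (1) + (2) + (18) + (27) + (3)] = 60/12 = 5.
A character is irreducible iff <chi, chi> = 1, so this representation is reducible.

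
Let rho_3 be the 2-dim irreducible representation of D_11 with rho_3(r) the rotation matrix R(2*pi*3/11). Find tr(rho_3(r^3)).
chi_{rho_3}(r^3) = 2*cos(2*pi*3*3/11) = 2*cos(4*pi/11)

Argument: rho_3(r^3) is rotation by angle 2*pi*3*3/11, whose trace is 2*cos(2*pi*3*3/11) = 2*cos(4*pi/11).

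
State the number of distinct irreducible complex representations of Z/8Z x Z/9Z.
72

The number of irreducible complex representations of a finite group equals its number of conjugacy classes. Z/8Z x Z/9Z is abelian of order 72, so every element is its own conjugacy class: 72 classes, so Z/8Z x Z/9Z (order 72) has exactly 72 irreducible complex representations.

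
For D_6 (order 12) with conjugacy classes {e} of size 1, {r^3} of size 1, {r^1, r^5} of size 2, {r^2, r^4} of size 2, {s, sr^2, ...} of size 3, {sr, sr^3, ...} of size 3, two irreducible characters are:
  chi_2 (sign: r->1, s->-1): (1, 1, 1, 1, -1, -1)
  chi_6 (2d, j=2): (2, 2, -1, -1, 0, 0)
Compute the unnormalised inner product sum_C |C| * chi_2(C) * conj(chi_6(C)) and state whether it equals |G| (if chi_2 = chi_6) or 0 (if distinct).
Sum = 0; so <chi_2, chi_6> = 0 (distinct irreducibles are orthogonal).

Justification: Compute term by term over conjugacy classes (|C| * chi_2(C) * conj(chi_6(C))):
  1*(1)*conj(2) + 1*(1)*conj(2) + 2*(1)*conj(-1) + 2*(1)*conj(-1) + 3*(-1)*conj(0) + 3*(-1)*conj(0)
  = (2) + (2) + (-2) + (-2) + (0) + (0)
  = 0.
Dividing by |G| = 12 gives 0/12 = 0, matching the row-orthogonality relation <chi_2, chi_6> = [chi_2 = chi_6].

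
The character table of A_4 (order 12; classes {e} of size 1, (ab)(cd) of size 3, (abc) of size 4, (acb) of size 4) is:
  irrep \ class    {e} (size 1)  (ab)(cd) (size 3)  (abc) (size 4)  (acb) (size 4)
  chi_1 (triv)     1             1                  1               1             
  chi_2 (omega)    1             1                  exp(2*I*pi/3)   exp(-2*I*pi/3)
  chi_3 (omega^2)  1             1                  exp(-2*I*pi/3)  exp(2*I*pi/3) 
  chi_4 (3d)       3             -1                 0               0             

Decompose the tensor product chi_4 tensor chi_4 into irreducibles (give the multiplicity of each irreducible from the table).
chi_4 tensor chi_4 = chi_1 + chi_2 + chi_3 + 2*chi_4 (all other irreducibles have multiplicity 0).

Derivation: The character of a tensor product is the pointwise product (chi_4 * chi_4)(C) = chi_4(C) * chi_4(C):
  {e}: (3)*(3), (ab)(cd): (-1)*(-1), (abc): (0)*(0), (acb): (0)*(0)
so (chi_4 * chi_4) takes values
  {e} -> 9, (ab)(cd) -> 1, (abc) -> 0, (acb) -> 0.
Now take the inner product of this character with each irreducible chi from the table, <chi_4*chi_4, chi> = (1/12) sum_C |C| (chi_4*chi_4)(C) conj(chi(C)):
  <chi_4*chi_4, chi_1> = (1/12)[1*(9)*conj(1) + 3*(1)*conj(1) + 4*(0)*conj(1) + 4*(0)*conj(1)]
      = (1/12)[(9) + (3) + (0) + (0)] = 12/12 = 1
  <chi_4*chi_4, chi_2> = (1/12)[1*(9)*conj(1) + 3*(1)*conj(1) + 4*(0)*conj(exp(2*I*pi/3)) + 4*(0)*conj(exp(-2*I*pi/3))]
      = (1/12)[(9) + (3) + (0) + (0)] = 12/12 = 1
  <chi_4*chi_4, chi_3> = (1/12)[1*(9)*conj(1) + 3*(1)*conj(1) + 4*(0)*conj(exp(-2*I*pi/3)) + 4*(0)*conj(exp(2*I*pi/3))]
      = (1/12)[(9) + (3) + (0) + (0)] = 12/12 = 1
  <chi_4*chi_4, chi_4> = (1/12)[1*(9)*conj(3) + 3*(1)*conj(-1) + 4*(0)*conj(0) + 4*(0)*conj(0)]
      = (1/12)[(27) + (-3) + (0) + (0)] = 24/12 = 2
(Exp terms are combined using exp(i*s)*conj(exp(i*t)) = exp(i*(s-t)), and sums of them are collapsed using the identity that for every m > 1 the m distinct m-th roots of unity sum to 0, e.g. 1 + exp(2*I*pi/3) + exp(-2*I*pi/3) = 0.)
Hence the multiplicities are chi_1: 1, chi_2: 1, chi_3: 1, chi_4: 2. Dimension check: dim(chi_4)*dim(chi_4) = 3*3 = 9 and sum (mult * dim) = 1*1 + 1*1 + 1*1 + 2*3 = 9.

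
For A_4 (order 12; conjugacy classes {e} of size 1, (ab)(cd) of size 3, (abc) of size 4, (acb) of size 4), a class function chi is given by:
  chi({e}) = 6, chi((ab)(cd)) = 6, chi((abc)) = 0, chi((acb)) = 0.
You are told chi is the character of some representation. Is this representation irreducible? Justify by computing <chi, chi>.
Not irreducible (reducible): <chi, chi> = 12 > 1.

Details: <chi, chi> = (1/|G|) sum_C |C| * |chi(C)|^2 = (1/12)[1*|6|^2 + 3*|6|^2 + 4*|0|^2 + 4*|0|^2]
  = (1/12)[(36) + (108) + (0) + (0)] = 144/12 = 12.
(Exp terms are combined using exp(i*s)*conj(exp(i*t)) = exp(i*(s-t)), and sums of them are collapsed using the identity that for every m > 1 the m distinct m-th roots of unity sum to 0, e.g. 1 + exp(2*I*pi/3) + exp(-2*I*pi/3) = 0.)
A character is irreducible iff <chi, chi> = 1, so this representation is reducible.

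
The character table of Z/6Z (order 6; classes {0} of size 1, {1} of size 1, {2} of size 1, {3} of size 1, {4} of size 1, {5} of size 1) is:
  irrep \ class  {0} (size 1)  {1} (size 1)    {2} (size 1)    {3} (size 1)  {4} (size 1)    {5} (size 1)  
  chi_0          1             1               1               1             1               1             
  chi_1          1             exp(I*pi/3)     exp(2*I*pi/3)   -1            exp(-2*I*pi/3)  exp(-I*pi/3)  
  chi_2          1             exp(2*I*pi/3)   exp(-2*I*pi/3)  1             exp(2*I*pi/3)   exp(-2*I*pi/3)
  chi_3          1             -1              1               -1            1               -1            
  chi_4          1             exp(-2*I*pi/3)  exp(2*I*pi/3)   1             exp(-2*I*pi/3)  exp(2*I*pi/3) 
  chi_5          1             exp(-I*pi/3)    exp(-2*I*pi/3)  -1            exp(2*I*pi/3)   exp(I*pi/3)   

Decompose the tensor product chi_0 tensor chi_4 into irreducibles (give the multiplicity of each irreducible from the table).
chi_0 tensor chi_4 = chi_4 (all other irreducibles have multiplicity 0).

Working: The character of a tensor product is the pointwise product (chi_0 * chi_4)(C) = chi_0(C) * chi_4(C):
  {0}: (1)*(1), {1}: (1)*(exp(-2*I*pi/3)), {2}: (1)*(exp(2*I*pi/3)), {3}: (1)*(1), {4}: (1)*(exp(-2*I*pi/3)), {5}: (1)*(exp(2*I*pi/3))
so (chi_0 * chi_4) takes values
  {0} -> 1, {1} -> exp(-2*I*pi/3), {2} -> exp(2*I*pi/3), {3} -> 1, {4} -> exp(-2*I*pi/3), {5} -> exp(2*I*pi/3).
Now take the inner product of this character with each irreducible chi from the table, <chi_0*chi_4, chi> = (1/6) sum_C |C| (chi_0*chi_4)(C) conj(chi(C)):
  <chi_0*chi_4, chi_0> = (1/6)[1*(1)*conj(1) + 1*(exp(-2*I*pi/3))*conj(1) + 1*(exp(2*I*pi/3))*conj(1) + 1*(1)*conj(1) + 1*(exp(-2*I*pi/3))*conj(1) + 1*(exp(2*I*pi/3))*conj(1)]
      = (1/6)[(1) + (exp(-2*I*pi/3)) + (exp(2*I*pi/3)) + (1) + (exp(-2*I*pi/3)) + (exp(2*I*pi/3))] = 0/6 = 0
  <chi_0*chi_4, chi_1> = (1/6)[1*(1)*conj(1) + 1*(exp(-2*I*pi/3))*conj(exp(I*pi/3)) + 1*(exp(2*I*pi/3))*conj(exp(2*I*pi/3)) + 1*(1)*conj(-1) + 1*(exp(-2*I*pi/3))*conj(exp(-2*I*pi/3)) + 1*(exp(2*I*pi/3))*conj(exp(-I*pi/3))]
      = (1/6)[(1) + (-1) + (1) + (-1) + (1) + (-1)] = 0/6 = 0
  <chi_0*chi_4, chi_2> = (1/6)[1*(1)*conj(1) + 1*(exp(-2*I*pi/3))*conj(exp(2*I*pi/3)) + 1*(exp(2*I*pi/3))*conj(exp(-2*I*pi/3)) + 1*(1)*conj(1) + 1*(exp(-2*I*pi/3))*conj(exp(2*I*pi/3)) + 1*(exp(2*I*pi/3))*conj(exp(-2*I*pi/3))]
      = (1/6)[(1) + (exp(2*I*pi/3)) + (exp(-2*I*pi/3)) + (1) + (exp(2*I*pi/3)) + (exp(-2*I*pi/3))] = 0/6 = 0
  <chi_0*chi_4, chi_3> = (1/6)[1*(1)*conj(1) + 1*(exp(-2*I*pi/3))*conj(-1) + 1*(exp(2*I*pi/3))*conj(1) + 1*(1)*conj(-1) + 1*(exp(-2*I*pi/3))*conj(1) + 1*(exp(2*I*pi/3))*conj(-1)]
      = (1/6)[(1) + (-exp(-2*I*pi/3)) + (exp(2*I*pi/3)) + (-1) + (exp(-2*I*pi/3)) + (-exp(2*I*pi/3))] = 0/6 = 0
  <chi_0*chi_4, chi_4> = (1/6)[1*(1)*conj(1) + 1*(exp(-2*I*pi/3))*conj(exp(-2*I*pi/3)) + 1*(exp(2*I*pi/3))*conj(exp(2*I*pi/3)) + 1*(1)*conj(1) + 1*(exp(-2*I*pi/3))*conj(exp(-2*I*pi/3)) + 1*(exp(2*I*pi/3))*conj(exp(2*I*pi/3))]
      = (1/6)[(1) + (1) + (1) + (1) + (1) + (1)] = 6/6 = 1
  <chi_0*chi_4, chi_5> = (1/6)[1*(1)*conj(1) + 1*(exp(-2*I*pi/3))*conj(exp(-I*pi/3)) + 1*(exp(2*I*pi/3))*conj(exp(-2*I*pi/3)) + 1*(1)*conj(-1) + 1*(exp(-2*I*pi/3))*conj(exp(2*I*pi/3)) + 1*(exp(2*I*pi/3))*conj(exp(I*pi/3))]
      = (1/6)[(1) + (exp(-I*pi/3)) + (exp(-2*I*pi/3)) + (-1) + (exp(2*I*pi/3)) + (exp(I*pi/3))] = 0/6 = 0
(Exp terms are combined using exp(i*s)*conj(exp(i*t)) = exp(i*(s-t)), and sums of them are collapsed using the identity that for every m > 1 the m distinct m-th roots of unity sum to 0, e.g. 1 + exp(2*I*pi/3) + exp(-2*I*pi/3) = 0.)
Hence the multiplicities are chi_4: 1. Dimension check: dim(chi_0)*dim(chi_4) = 1*1 = 1 and sum (mult * dim) = 1*1 = 1.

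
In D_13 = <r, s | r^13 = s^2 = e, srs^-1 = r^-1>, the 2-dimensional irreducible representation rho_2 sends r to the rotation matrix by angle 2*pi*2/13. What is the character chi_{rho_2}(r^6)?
chi_{rho_2}(r^6) = 2*cos(2*pi*2*6/13) = 2*cos(2*pi/13)

Explanation: rho_2(r^6) is rotation by angle 2*pi*2*6/13, whose trace is 2*cos(2*pi*2*6/13) = 2*cos(2*pi/13).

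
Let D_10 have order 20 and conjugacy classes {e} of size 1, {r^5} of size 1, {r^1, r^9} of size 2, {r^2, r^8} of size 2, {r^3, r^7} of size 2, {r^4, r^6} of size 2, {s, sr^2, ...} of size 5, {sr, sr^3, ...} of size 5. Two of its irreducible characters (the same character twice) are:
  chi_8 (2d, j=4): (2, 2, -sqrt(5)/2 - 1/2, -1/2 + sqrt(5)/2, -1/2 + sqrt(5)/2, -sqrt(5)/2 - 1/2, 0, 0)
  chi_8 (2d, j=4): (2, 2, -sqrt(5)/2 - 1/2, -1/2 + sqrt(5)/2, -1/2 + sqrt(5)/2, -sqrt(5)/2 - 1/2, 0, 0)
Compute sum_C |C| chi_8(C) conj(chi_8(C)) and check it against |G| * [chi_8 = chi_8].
Sum = 20 = |G| = 20; so <chi_8, chi_8> = 1 (norm-1 confirms irreducibility).

Derivation: Compute term by term over conjugacy classes (|C| * chi_8(C) * conj(chi_8(C))):
  1*(2)*conj(2) + 1*(2)*conj(2) + 2*(-sqrt(5)/2 - 1/2)*conj(-sqrt(5)/2 - 1/2) + 2*(-1/2 + sqrt(5)/2)*conj(-1/2 + sqrt(5)/2) + 2*(-1/2 + sqrt(5)/2)*conj(-1/2 + sqrt(5)/2) + 2*(-sqrt(5)/2 - 1/2)*conj(-sqrt(5)/2 - 1/2) + 5*(0)*conj(0) + 5*(0)*conj(0)
  = (4) + (4) + (sqrt(5) + 3) + (3 - sqrt(5)) + (3 - sqrt(5)) + (sqrt(5) + 3) + (0) + (0)
  = 20.
Dividing by |G| = 20 gives 20/20 = 1, matching the row-orthogonality relation <chi_8, chi_8> = [chi_8 = chi_8].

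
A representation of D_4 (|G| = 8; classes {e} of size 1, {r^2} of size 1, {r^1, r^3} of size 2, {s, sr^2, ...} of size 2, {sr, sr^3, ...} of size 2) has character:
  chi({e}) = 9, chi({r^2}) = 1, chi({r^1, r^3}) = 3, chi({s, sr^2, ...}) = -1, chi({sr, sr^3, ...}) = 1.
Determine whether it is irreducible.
Not irreducible (reducible): <chi, chi> = 13 > 1.

<chi, chi> = (1/|G|) sum_C |C| * |chi(C)|^2 = (1/8)[1*|9|^2 + 1*|1|^2 + 2*|3|^2 + 2*|-1|^2 + 2*|1|^2]
  = (1/8)[(81) + (1) + (18) + (2) + (2)] = 104/8 = 13.
A character is irreducible iff <chi, chi> = 1, so this representation is reducible.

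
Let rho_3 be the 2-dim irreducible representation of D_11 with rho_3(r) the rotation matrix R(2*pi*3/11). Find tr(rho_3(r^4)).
chi_{rho_3}(r^4) = 2*cos(2*pi*3*4/11) = 2*cos(24*pi/11)

Argument: rho_3(r^4) is rotation by angle 2*pi*3*4/11, whose trace is 2*cos(2*pi*3*4/11) = 2*cos(24*pi/11).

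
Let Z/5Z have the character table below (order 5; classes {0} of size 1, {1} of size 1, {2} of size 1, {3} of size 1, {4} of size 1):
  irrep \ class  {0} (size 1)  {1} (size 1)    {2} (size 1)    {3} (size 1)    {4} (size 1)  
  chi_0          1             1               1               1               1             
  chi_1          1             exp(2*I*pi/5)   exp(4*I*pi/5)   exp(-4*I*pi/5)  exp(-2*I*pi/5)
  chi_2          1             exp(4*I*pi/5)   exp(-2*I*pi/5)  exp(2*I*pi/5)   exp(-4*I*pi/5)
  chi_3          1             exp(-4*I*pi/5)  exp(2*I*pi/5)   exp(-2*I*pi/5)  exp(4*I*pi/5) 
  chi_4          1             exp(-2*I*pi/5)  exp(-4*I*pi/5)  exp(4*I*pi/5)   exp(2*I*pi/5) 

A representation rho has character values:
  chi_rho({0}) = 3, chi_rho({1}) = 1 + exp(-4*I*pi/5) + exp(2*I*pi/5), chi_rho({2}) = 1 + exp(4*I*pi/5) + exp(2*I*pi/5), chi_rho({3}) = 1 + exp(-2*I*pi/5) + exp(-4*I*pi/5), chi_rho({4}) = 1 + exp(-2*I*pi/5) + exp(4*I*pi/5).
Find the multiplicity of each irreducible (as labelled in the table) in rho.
Multiplicities: chi_0: 1, chi_1: 1, chi_2: 0, chi_3: 1, chi_4: 0.

Justification: Use <chi_rho, chi> = (1/|G|) sum_C |C| * chi_rho(C) * conj(chi(C)) with |G| = 5 for each irreducible chi in the table:
  <chi_rho, chi_0> = (1/5)[1*(3)*conj(1) + 1*(1 + exp(-4*I*pi/5) + exp(2*I*pi/5))*conj(1) + 1*(1 + exp(4*I*pi/5) + exp(2*I*pi/5))*conj(1) + 1*(1 + exp(-2*I*pi/5) + exp(-4*I*pi/5))*conj(1) + 1*(1 + exp(-2*I*pi/5) + exp(4*I*pi/5))*conj(1)]
      = (1/5)[(3) + (1 + exp(-4*I*pi/5) + exp(2*I*pi/5)) + (1 + exp(4*I*pi/5) + exp(2*I*pi/5)) + (1 + exp(-2*I*pi/5) + exp(-4*I*pi/5)) + (1 + exp(-2*I*pi/5) + exp(4*I*pi/5))] = 5/5 = 1
  <chi_rho, chi_1> = (1/5)[1*(3)*conj(1) + 1*(1 + exp(-4*I*pi/5) + exp(2*I*pi/5))*conj(exp(2*I*pi/5)) + 1*(1 + exp(4*I*pi/5) + exp(2*I*pi/5))*conj(exp(4*I*pi/5)) + 1*(1 + exp(-2*I*pi/5) + exp(-4*I*pi/5))*conj(exp(-4*I*pi/5)) + 1*(1 + exp(-2*I*pi/5) + exp(4*I*pi/5))*conj(exp(-2*I*pi/5))]
      = (1/5)[(3) + (1 + exp(-2*I*pi/5) + exp(4*I*pi/5)) + (1 + exp(-2*I*pi/5) + exp(-4*I*pi/5)) + (1 + exp(4*I*pi/5) + exp(2*I*pi/5)) + (1 + exp(-4*I*pi/5) + exp(2*I*pi/5))] = 5/5 = 1
  <chi_rho, chi_2> = (1/5)[1*(3)*conj(1) + 1*(1 + exp(-4*I*pi/5) + exp(2*I*pi/5))*conj(exp(4*I*pi/5)) + 1*(1 + exp(4*I*pi/5) + exp(2*I*pi/5))*conj(exp(-2*I*pi/5)) + 1*(1 + exp(-2*I*pi/5) + exp(-4*I*pi/5))*conj(exp(2*I*pi/5)) + 1*(1 + exp(-2*I*pi/5) + exp(4*I*pi/5))*conj(exp(-4*I*pi/5))]
      = (1/5)[(3) + (exp(-2*I*pi/5) + exp(-4*I*pi/5) + exp(2*I*pi/5)) + (exp(-4*I*pi/5) + exp(4*I*pi/5) + exp(2*I*pi/5)) + (exp(-2*I*pi/5) + exp(-4*I*pi/5) + exp(4*I*pi/5)) + (exp(-2*I*pi/5) + exp(4*I*pi/5) + exp(2*I*pi/5))] = 0/5 = 0
  <chi_rho, chi_3> = (1/5)[1*(3)*conj(1) + 1*(1 + exp(-4*I*pi/5) + exp(2*I*pi/5))*conj(exp(-4*I*pi/5)) + 1*(1 + exp(4*I*pi/5) + exp(2*I*pi/5))*conj(exp(2*I*pi/5)) + 1*(1 + exp(-2*I*pi/5) + exp(-4*I*pi/5))*conj(exp(-2*I*pi/5)) + 1*(1 + exp(-2*I*pi/5) + exp(4*I*pi/5))*conj(exp(4*I*pi/5))]
      = (1/5)[(3) + (1 + exp(-4*I*pi/5) + exp(4*I*pi/5)) + (1 + exp(-2*I*pi/5) + exp(2*I*pi/5)) + (1 + exp(-2*I*pi/5) + exp(2*I*pi/5)) + (1 + exp(-4*I*pi/5) + exp(4*I*pi/5))] = 5/5 = 1
  <chi_rho, chi_4> = (1/5)[1*(3)*conj(1) + 1*(1 + exp(-4*I*pi/5) + exp(2*I*pi/5))*conj(exp(-2*I*pi/5)) + 1*(1 + exp(4*I*pi/5) + exp(2*I*pi/5))*conj(exp(-4*I*pi/5)) + 1*(1 + exp(-2*I*pi/5) + exp(-4*I*pi/5))*conj(exp(4*I*pi/5)) + 1*(1 + exp(-2*I*pi/5) + exp(4*I*pi/5))*conj(exp(2*I*pi/5))]
      = (1/5)[(3) + (exp(-2*I*pi/5) + exp(4*I*pi/5) + exp(2*I*pi/5)) + (exp(-2*I*pi/5) + exp(-4*I*pi/5) + exp(4*I*pi/5)) + (exp(-4*I*pi/5) + exp(4*I*pi/5) + exp(2*I*pi/5)) + (exp(-2*I*pi/5) + exp(-4*I*pi/5) + exp(2*I*pi/5))] = 0/5 = 0
(Exp terms are combined using exp(i*s)*conj(exp(i*t)) = exp(i*(s-t)), and sums of them are collapsed using the identity that for every m > 1 the m distinct m-th roots of unity sum to 0, e.g. 1 + exp(2*I*pi/3) + exp(-2*I*pi/3) = 0.)
Dimension check: dim(rho) = sum (mult * dim) = 1*1 + 1*1 + 0*1 + 1*1 + 0*1 = 3 = chi_rho(e) = 3.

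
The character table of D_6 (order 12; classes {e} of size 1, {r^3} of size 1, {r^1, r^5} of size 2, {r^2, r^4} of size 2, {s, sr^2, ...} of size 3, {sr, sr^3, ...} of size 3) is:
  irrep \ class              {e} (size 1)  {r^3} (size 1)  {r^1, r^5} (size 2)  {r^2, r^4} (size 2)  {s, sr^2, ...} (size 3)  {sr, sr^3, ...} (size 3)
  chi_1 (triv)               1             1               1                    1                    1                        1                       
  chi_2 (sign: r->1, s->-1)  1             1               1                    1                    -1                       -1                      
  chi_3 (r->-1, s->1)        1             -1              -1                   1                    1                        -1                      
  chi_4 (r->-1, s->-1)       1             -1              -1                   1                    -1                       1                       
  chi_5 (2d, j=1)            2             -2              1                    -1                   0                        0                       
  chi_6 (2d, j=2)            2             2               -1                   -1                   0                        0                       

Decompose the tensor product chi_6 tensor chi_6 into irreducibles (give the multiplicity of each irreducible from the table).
chi_6 tensor chi_6 = chi_1 + chi_2 + chi_6 (all other irreducibles have multiplicity 0).

Why: The character of a tensor product is the pointwise product (chi_6 * chi_6)(C) = chi_6(C) * chi_6(C):
  {e}: (2)*(2), {r^3}: (2)*(2), {r^1, r^5}: (-1)*(-1), {r^2, r^4}: (-1)*(-1), {s, sr^2, ...}: (0)*(0), {sr, sr^3, ...}: (0)*(0)
so (chi_6 * chi_6) takes values
  {e} -> 4, {r^3} -> 4, {r^1, r^5} -> 1, {r^2, r^4} -> 1, {s, sr^2, ...} -> 0, {sr, sr^3, ...} -> 0.
Now take the inner product of this character with each irreducible chi from the table, <chi_6*chi_6, chi> = (1/12) sum_C |C| (chi_6*chi_6)(C) conj(chi(C)):
  <chi_6*chi_6, chi_1> = (1/12)[1*(4)*conj(1) + 1*(4)*conj(1) + 2*(1)*conj(1) + 2*(1)*conj(1) + 3*(0)*conj(1) + 3*(0)*conj(1)]
      = (1/12)[(4) + (4) + (2) + (2) + (0) + (0)] = 12/12 = 1
  <chi_6*chi_6, chi_2> = (1/12)[1*(4)*conj(1) + 1*(4)*conj(1) + 2*(1)*conj(1) + 2*(1)*conj(1) + 3*(0)*conj(-1) + 3*(0)*conj(-1)]
      = (1/12)[(4) + (4) + (2) + (2) + (0) + (0)] = 12/12 = 1
  <chi_6*chi_6, chi_3> = (1/12)[1*(4)*conj(1) + 1*(4)*conj(-1) + 2*(1)*conj(-1) + 2*(1)*conj(1) + 3*(0)*conj(1) + 3*(0)*conj(-1)]
      = (1/12)[(4) + (-4) + (-2) + (2) + (0) + (0)] = 0/12 = 0
  <chi_6*chi_6, chi_4> = (1/12)[1*(4)*conj(1) + 1*(4)*conj(-1) + 2*(1)*conj(-1) + 2*(1)*conj(1) + 3*(0)*conj(-1) + 3*(0)*conj(1)]
      = (1/12)[(4) + (-4) + (-2) + (2) + (0) + (0)] = 0/12 = 0
  <chi_6*chi_6, chi_5> = (1/12)[1*(4)*conj(2) + 1*(4)*conj(-2) + 2*(1)*conj(1) + 2*(1)*conj(-1) + 3*(0)*conj(0) + 3*(0)*conj(0)]
      = (1/12)[(8) + (-8) + (2) + (-2) + (0) + (0)] = 0/12 = 0
  <chi_6*chi_6, chi_6> = (1/12)[1*(4)*conj(2) + 1*(4)*conj(2) + 2*(1)*conj(-1) + 2*(1)*conj(-1) + 3*(0)*conj(0) + 3*(0)*conj(0)]
      = (1/12)[(8) + (8) + (-2) + (-2) + (0) + (0)] = 12/12 = 1
Hence the multiplicities are chi_1: 1, chi_2: 1, chi_6: 1. Dimension check: dim(chi_6)*dim(chi_6) = 2*2 = 4 and sum (mult * dim) = 1*1 + 1*1 + 1*2 = 4.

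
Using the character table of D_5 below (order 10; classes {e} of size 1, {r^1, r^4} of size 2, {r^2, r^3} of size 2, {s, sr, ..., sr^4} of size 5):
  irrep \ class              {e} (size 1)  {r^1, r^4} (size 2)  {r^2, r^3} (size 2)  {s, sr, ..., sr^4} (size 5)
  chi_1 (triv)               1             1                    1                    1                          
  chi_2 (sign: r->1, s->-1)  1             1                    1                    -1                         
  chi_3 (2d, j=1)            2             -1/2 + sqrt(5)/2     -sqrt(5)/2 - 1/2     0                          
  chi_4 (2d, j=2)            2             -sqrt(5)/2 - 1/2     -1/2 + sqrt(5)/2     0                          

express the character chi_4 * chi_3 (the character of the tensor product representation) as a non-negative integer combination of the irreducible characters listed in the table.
chi_4 tensor chi_3 = chi_3 + chi_4 (all other irreducibles have multiplicity 0).

Reasoning: The character of a tensor product is the pointwise product (chi_4 * chi_3)(C) = chi_4(C) * chi_3(C):
  {e}: (2)*(2), {r^1, r^4}: (-sqrt(5)/2 - 1/2)*(-1/2 + sqrt(5)/2), {r^2, r^3}: (-1/2 + sqrt(5)/2)*(-sqrt(5)/2 - 1/2), {s, sr, ..., sr^4}: (0)*(0)
so (chi_4 * chi_3) takes values
  {e} -> 4, {r^1, r^4} -> -1, {r^2, r^3} -> -1, {s, sr, ..., sr^4} -> 0.
Now take the inner product of this character with each irreducible chi from the table, <chi_4*chi_3, chi> = (1/10) sum_C |C| (chi_4*chi_3)(C) conj(chi(C)):
  <chi_4*chi_3, chi_1> = (1/10)[1*(4)*conj(1) + 2*(-1)*conj(1) + 2*(-1)*conj(1) + 5*(0)*conj(1)]
      = (1/10)[(4) + (-2) + (-2) + (0)] = 0/10 = 0
  <chi_4*chi_3, chi_2> = (1/10)[1*(4)*conj(1) + 2*(-1)*conj(1) + 2*(-1)*conj(1) + 5*(0)*conj(-1)]
      = (1/10)[(4) + (-2) + (-2) + (0)] = 0/10 = 0
  <chi_4*chi_3, chi_3> = (1/10)[1*(4)*conj(2) + 2*(-1)*conj(-1/2 + sqrt(5)/2) + 2*(-1)*conj(-sqrt(5)/2 - 1/2) + 5*(0)*conj(0)]
      = (1/10)[(8) + (1 - sqrt(5)) + (1 + sqrt(5)) + (0)] = 10/10 = 1
  <chi_4*chi_3, chi_4> = (1/10)[1*(4)*conj(2) + 2*(-1)*conj(-sqrt(5)/2 - 1/2) + 2*(-1)*conj(-1/2 + sqrt(5)/2) + 5*(0)*conj(0)]
      = (1/10)[(8) + (1 + sqrt(5)) + (1 - sqrt(5)) + (0)] = 10/10 = 1
Hence the multiplicities are chi_3: 1, chi_4: 1. Dimension check: dim(chi_4)*dim(chi_3) = 2*2 = 4 and sum (mult * dim) = 1*2 + 1*2 = 4.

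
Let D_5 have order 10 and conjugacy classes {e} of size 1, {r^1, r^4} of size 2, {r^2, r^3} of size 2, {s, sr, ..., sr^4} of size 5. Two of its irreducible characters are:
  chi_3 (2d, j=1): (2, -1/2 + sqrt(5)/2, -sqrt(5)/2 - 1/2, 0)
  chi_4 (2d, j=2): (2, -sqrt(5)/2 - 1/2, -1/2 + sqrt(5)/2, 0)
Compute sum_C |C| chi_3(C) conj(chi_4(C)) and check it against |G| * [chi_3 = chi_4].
Sum = 0; so <chi_3, chi_4> = 0 (distinct irreducibles are orthogonal).

Justification: Compute term by term over conjugacy classes (|C| * chi_3(C) * conj(chi_4(C))):
  1*(2)*conj(2) + 2*(-1/2 + sqrt(5)/2)*conj(-sqrt(5)/2 - 1/2) + 2*(-sqrt(5)/2 - 1/2)*conj(-1/2 + sqrt(5)/2) + 5*(0)*conj(0)
  = (4) + (-2) + (-2) + (0)
  = 0.
Dividing by |G| = 10 gives 0/10 = 0, matching the row-orthogonality relation <chi_3, chi_4> = [chi_3 = chi_4].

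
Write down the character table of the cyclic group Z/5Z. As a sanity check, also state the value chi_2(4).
Character table of Z/5Z (irreps indexed chi_0,...,chi_4 with chi_k(m) = zeta_5^(k*m), zeta_5 = exp(2*pi*i/5)):
  irrep \ class  {0} (size 1)  {1} (size 1)    {2} (size 1)    {3} (size 1)    {4} (size 1)  
  chi_0          1             1               1               1               1             
  chi_1          1             exp(2*I*pi/5)   exp(4*I*pi/5)   exp(-4*I*pi/5)  exp(-2*I*pi/5)
  chi_2          1             exp(4*I*pi/5)   exp(-2*I*pi/5)  exp(2*I*pi/5)   exp(-4*I*pi/5)
  chi_3          1             exp(-4*I*pi/5)  exp(2*I*pi/5)   exp(-2*I*pi/5)  exp(4*I*pi/5) 
  chi_4          1             exp(-2*I*pi/5)  exp(-4*I*pi/5)  exp(4*I*pi/5)   exp(2*I*pi/5) 

Spot check: chi_2(4) = zeta_5^(2*4) = zeta_5^8 = exp(-4*I*pi/5).

Explanation: Z/5Z is abelian, so all 5 irreducible complex representations are 1-dimensional. They are given by chi_k(m) = zeta_5^(k*m) for k = 0,...,4. Row orthogonality: sum_m chi_k(m) conj(chi_l(m)) = 5 * [k = l].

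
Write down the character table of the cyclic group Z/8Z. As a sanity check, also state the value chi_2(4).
Character table of Z/8Z (irreps indexed chi_0,...,chi_7 with chi_k(m) = zeta_8^(k*m), zeta_8 = exp(2*pi*i/8)):
  irrep \ class  {0} (size 1)  {1} (size 1)    {2} (size 1)  {3} (size 1)    {4} (size 1)  {5} (size 1)    {6} (size 1)  {7} (size 1)  
  chi_0          1             1               1             1               1             1               1             1             
  chi_1          1             exp(I*pi/4)     I             exp(3*I*pi/4)   -1            exp(-3*I*pi/4)  -I            exp(-I*pi/4)  
  chi_2          1             I               -1            -I              1             I               -1            -I            
  chi_3          1             exp(3*I*pi/4)   -I            exp(I*pi/4)     -1            exp(-I*pi/4)    I             exp(-3*I*pi/4)
  chi_4          1             -1              1             -1              1             -1              1             -1            
  chi_5          1             exp(-3*I*pi/4)  I             exp(-I*pi/4)    -1            exp(I*pi/4)     -I            exp(3*I*pi/4) 
  chi_6          1             -I              -1            I               1             -I              -1            I             
  chi_7          1             exp(-I*pi/4)    -I            exp(-3*I*pi/4)  -1            exp(3*I*pi/4)   I             exp(I*pi/4)   

Spot check: chi_2(4) = zeta_8^(2*4) = zeta_8^8 = 1.

Justification: Z/8Z is abelian, so all 8 irreducible complex representations are 1-dimensional. They are given by chi_k(m) = zeta_8^(k*m) for k = 0,...,7. Row orthogonality: sum_m chi_k(m) conj(chi_l(m)) = 8 * [k = l].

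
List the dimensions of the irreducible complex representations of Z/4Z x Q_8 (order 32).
Dimensions: 1, 1, 1, 1, 1, 1, 1, 1, 1, 1, 1, 1, 1, 1, 1, 1, 2, 2, 2, 2

Derivation: There are 20 irreducibles (= number of conjugacy classes). Their dimensions d_i satisfy sum d_i^2 = |G| = 32: 1 + 1 + 1 + 1 + 1 + 1 + 1 + 1 + 1 + 1 + 1 + 1 + 1 + 1 + 1 + 1 + 4 + 4 + 4 + 4 = 32. (For the product with Z/4Z: each of the 4 1-dim characters of Z/4Z tensors with each irrep of Q_8, giving 4 copies of each Q_8-dimension.)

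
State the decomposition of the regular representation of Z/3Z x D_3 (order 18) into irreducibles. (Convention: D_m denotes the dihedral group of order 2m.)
Each irreducible V_i of dimension d_i appears with multiplicity d_i, i.e. rho_reg = (direct sum over all irreducibles V_i) d_i V_i. The irreducible dimensions for Z/3Z x D_3 are 1, 1, 1, 1, 1, 1, 2, 2, 2: 6 irreducibles of dimension 1, each with multiplicity 1; 3 irreducibles of dimension 2, each with multiplicity 2. Total dimension 6*1*1 + 3*2*2 = 18 = |G|.

Explanation: General theorem: in the regular representation of a finite group G, each irreducible appears with multiplicity equal to its dimension. Check: dim(rho_reg) = sum d_i^2 = 1 + 1 + 1 + 1 + 1 + 1 + 4 + 4 + 4 = 18 = |G|.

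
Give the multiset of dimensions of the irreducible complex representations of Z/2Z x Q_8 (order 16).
Dimensions: 1, 1, 1, 1, 1, 1, 1, 1, 2, 2

Working: There are 10 irreducibles (= number of conjugacy classes). Their dimensions d_i satisfy sum d_i^2 = |G| = 16: 1 + 1 + 1 + 1 + 1 + 1 + 1 + 1 + 4 + 4 = 16. (For the product with Z/2Z: each of the 2 1-dim characters of Z/2Z tensors with each irrep of Q_8, giving 2 copies of each Q_8-dimension.)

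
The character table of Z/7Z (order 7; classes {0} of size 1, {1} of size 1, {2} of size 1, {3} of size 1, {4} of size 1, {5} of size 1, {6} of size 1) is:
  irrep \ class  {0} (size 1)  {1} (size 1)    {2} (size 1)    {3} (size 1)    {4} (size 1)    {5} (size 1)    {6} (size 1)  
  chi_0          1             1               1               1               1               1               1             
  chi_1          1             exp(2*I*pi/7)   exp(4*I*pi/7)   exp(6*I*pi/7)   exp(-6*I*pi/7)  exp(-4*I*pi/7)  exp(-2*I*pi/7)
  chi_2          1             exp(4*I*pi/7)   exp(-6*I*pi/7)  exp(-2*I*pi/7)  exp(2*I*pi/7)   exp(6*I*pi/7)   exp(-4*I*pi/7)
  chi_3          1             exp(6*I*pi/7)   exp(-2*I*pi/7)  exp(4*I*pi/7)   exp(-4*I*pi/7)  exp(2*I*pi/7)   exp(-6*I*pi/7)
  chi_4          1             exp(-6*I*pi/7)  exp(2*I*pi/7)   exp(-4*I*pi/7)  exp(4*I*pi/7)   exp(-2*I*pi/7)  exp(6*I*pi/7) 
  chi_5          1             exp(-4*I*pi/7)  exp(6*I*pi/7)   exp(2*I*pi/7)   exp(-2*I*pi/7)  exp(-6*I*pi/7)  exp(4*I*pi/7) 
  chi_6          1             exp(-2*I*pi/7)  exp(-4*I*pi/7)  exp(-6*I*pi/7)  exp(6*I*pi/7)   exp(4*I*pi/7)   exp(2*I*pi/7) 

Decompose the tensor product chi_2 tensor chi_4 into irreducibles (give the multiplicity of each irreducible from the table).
chi_2 tensor chi_4 = chi_6 (all other irreducibles have multiplicity 0).

Argument: The character of a tensor product is the pointwise product (chi_2 * chi_4)(C) = chi_2(C) * chi_4(C):
  {0}: (1)*(1), {1}: (exp(4*I*pi/7))*(exp(-6*I*pi/7)), {2}: (exp(-6*I*pi/7))*(exp(2*I*pi/7)), {3}: (exp(-2*I*pi/7))*(exp(-4*I*pi/7)), {4}: (exp(2*I*pi/7))*(exp(4*I*pi/7)), {5}: (exp(6*I*pi/7))*(exp(-2*I*pi/7)), {6}: (exp(-4*I*pi/7))*(exp(6*I*pi/7))
so (chi_2 * chi_4) takes values
  {0} -> 1, {1} -> exp(-2*I*pi/7), {2} -> exp(-4*I*pi/7), {3} -> exp(-6*I*pi/7), {4} -> exp(6*I*pi/7), {5} -> exp(4*I*pi/7), {6} -> exp(2*I*pi/7).
Now take the inner product of this character with each irreducible chi from the table, <chi_2*chi_4, chi> = (1/7) sum_C |C| (chi_2*chi_4)(C) conj(chi(C)):
  <chi_2*chi_4, chi_0> = (1/7)[1*(1)*conj(1) + 1*(exp(-2*I*pi/7))*conj(1) + 1*(exp(-4*I*pi/7))*conj(1) + 1*(exp(-6*I*pi/7))*conj(1) + 1*(exp(6*I*pi/7))*conj(1) + 1*(exp(4*I*pi/7))*conj(1) + 1*(exp(2*I*pi/7))*conj(1)]
      = (1/7)[(1) + (exp(-2*I*pi/7)) + (exp(-4*I*pi/7)) + (exp(-6*I*pi/7)) + (exp(6*I*pi/7)) + (exp(4*I*pi/7)) + (exp(2*I*pi/7))] = 0/7 = 0
  <chi_2*chi_4, chi_1> = (1/7)[1*(1)*conj(1) + 1*(exp(-2*I*pi/7))*conj(exp(2*I*pi/7)) + 1*(exp(-4*I*pi/7))*conj(exp(4*I*pi/7)) + 1*(exp(-6*I*pi/7))*conj(exp(6*I*pi/7)) + 1*(exp(6*I*pi/7))*conj(exp(-6*I*pi/7)) + 1*(exp(4*I*pi/7))*conj(exp(-4*I*pi/7)) + 1*(exp(2*I*pi/7))*conj(exp(-2*I*pi/7))]
      = (1/7)[(1) + (exp(-4*I*pi/7)) + (exp(6*I*pi/7)) + (exp(2*I*pi/7)) + (exp(-2*I*pi/7)) + (exp(-6*I*pi/7)) + (exp(4*I*pi/7))] = 0/7 = 0
  <chi_2*chi_4, chi_2> = (1/7)[1*(1)*conj(1) + 1*(exp(-2*I*pi/7))*conj(exp(4*I*pi/7)) + 1*(exp(-4*I*pi/7))*conj(exp(-6*I*pi/7)) + 1*(exp(-6*I*pi/7))*conj(exp(-2*I*pi/7)) + 1*(exp(6*I*pi/7))*conj(exp(2*I*pi/7)) + 1*(exp(4*I*pi/7))*conj(exp(6*I*pi/7)) + 1*(exp(2*I*pi/7))*conj(exp(-4*I*pi/7))]
      = (1/7)[(1) + (exp(-6*I*pi/7)) + (exp(2*I*pi/7)) + (exp(-4*I*pi/7)) + (exp(4*I*pi/7)) + (exp(-2*I*pi/7)) + (exp(6*I*pi/7))] = 0/7 = 0
  <chi_2*chi_4, chi_3> = (1/7)[1*(1)*conj(1) + 1*(exp(-2*I*pi/7))*conj(exp(6*I*pi/7)) + 1*(exp(-4*I*pi/7))*conj(exp(-2*I*pi/7)) + 1*(exp(-6*I*pi/7))*conj(exp(4*I*pi/7)) + 1*(exp(6*I*pi/7))*conj(exp(-4*I*pi/7)) + 1*(exp(4*I*pi/7))*conj(exp(2*I*pi/7)) + 1*(exp(2*I*pi/7))*conj(exp(-6*I*pi/7))]
      = (1/7)[(1) + (exp(6*I*pi/7)) + (exp(-2*I*pi/7)) + (exp(4*I*pi/7)) + (exp(-4*I*pi/7)) + (exp(2*I*pi/7)) + (exp(-6*I*pi/7))] = 0/7 = 0
  <chi_2*chi_4, chi_4> = (1/7)[1*(1)*conj(1) + 1*(exp(-2*I*pi/7))*conj(exp(-6*I*pi/7)) + 1*(exp(-4*I*pi/7))*conj(exp(2*I*pi/7)) + 1*(exp(-6*I*pi/7))*conj(exp(-4*I*pi/7)) + 1*(exp(6*I*pi/7))*conj(exp(4*I*pi/7)) + 1*(exp(4*I*pi/7))*conj(exp(-2*I*pi/7)) + 1*(exp(2*I*pi/7))*conj(exp(6*I*pi/7))]
      = (1/7)[(1) + (exp(4*I*pi/7)) + (exp(-6*I*pi/7)) + (exp(-2*I*pi/7)) + (exp(2*I*pi/7)) + (exp(6*I*pi/7)) + (exp(-4*I*pi/7))] = 0/7 = 0
  <chi_2*chi_4, chi_5> = (1/7)[1*(1)*conj(1) + 1*(exp(-2*I*pi/7))*conj(exp(-4*I*pi/7)) + 1*(exp(-4*I*pi/7))*conj(exp(6*I*pi/7)) + 1*(exp(-6*I*pi/7))*conj(exp(2*I*pi/7)) + 1*(exp(6*I*pi/7))*conj(exp(-2*I*pi/7)) + 1*(exp(4*I*pi/7))*conj(exp(-6*I*pi/7)) + 1*(exp(2*I*pi/7))*conj(exp(4*I*pi/7))]
      = (1/7)[(1) + (exp(2*I*pi/7)) + (exp(4*I*pi/7)) + (exp(6*I*pi/7)) + (exp(-6*I*pi/7)) + (exp(-4*I*pi/7)) + (exp(-2*I*pi/7))] = 0/7 = 0
  <chi_2*chi_4, chi_6> = (1/7)[1*(1)*conj(1) + 1*(exp(-2*I*pi/7))*conj(exp(-2*I*pi/7)) + 1*(exp(-4*I*pi/7))*conj(exp(-4*I*pi/7)) + 1*(exp(-6*I*pi/7))*conj(exp(-6*I*pi/7)) + 1*(exp(6*I*pi/7))*conj(exp(6*I*pi/7)) + 1*(exp(4*I*pi/7))*conj(exp(4*I*pi/7)) + 1*(exp(2*I*pi/7))*conj(exp(2*I*pi/7))]
      = (1/7)[(1) + (1) + (1) + (1) + (1) + (1) + (1)] = 7/7 = 1
(Exp terms are combined using exp(i*s)*conj(exp(i*t)) = exp(i*(s-t)), and sums of them are collapsed using the identity that for every m > 1 the m distinct m-th roots of unity sum to 0, e.g. 1 + exp(2*I*pi/3) + exp(-2*I*pi/3) = 0.)
Hence the multiplicities are chi_6: 1. Dimension check: dim(chi_2)*dim(chi_4) = 1*1 = 1 and sum (mult * dim) = 1*1 = 1.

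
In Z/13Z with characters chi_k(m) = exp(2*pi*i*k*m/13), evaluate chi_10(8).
chi_10(8) = zeta_13^80 = exp(4*I*pi/13)

Reasoning: chi_10(8) = zeta_13^(10*8) = zeta_13^80. Since zeta_13^13 = 1, this equals zeta_13^2 = exp(2*pi*i*2/13) = exp(4*I*pi/13).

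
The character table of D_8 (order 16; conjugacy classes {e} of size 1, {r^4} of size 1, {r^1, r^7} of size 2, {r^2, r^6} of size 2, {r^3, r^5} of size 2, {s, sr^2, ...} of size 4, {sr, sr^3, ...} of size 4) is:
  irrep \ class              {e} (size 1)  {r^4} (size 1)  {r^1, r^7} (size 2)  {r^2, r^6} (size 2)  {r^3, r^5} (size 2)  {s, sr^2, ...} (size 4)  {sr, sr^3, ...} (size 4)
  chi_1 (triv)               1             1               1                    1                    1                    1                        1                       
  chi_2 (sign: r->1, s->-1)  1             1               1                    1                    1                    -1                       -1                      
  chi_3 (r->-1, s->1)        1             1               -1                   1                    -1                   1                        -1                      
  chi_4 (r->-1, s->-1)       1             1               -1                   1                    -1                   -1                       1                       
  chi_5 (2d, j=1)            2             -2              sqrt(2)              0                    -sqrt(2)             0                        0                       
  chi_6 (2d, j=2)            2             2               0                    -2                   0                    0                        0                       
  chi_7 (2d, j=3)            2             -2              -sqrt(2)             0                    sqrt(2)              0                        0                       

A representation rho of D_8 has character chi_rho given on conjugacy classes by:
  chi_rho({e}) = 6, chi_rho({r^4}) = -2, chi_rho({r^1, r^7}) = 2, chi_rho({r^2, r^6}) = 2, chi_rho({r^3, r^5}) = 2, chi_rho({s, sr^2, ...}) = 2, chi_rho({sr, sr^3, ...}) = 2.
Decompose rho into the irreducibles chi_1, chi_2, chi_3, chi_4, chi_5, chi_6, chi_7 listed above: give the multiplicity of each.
Multiplicities: chi_1: 2, chi_2: 0, chi_3: 0, chi_4: 0, chi_5: 1, chi_6: 0, chi_7: 1.

Details: Use <chi_rho, chi> = (1/|G|) sum_C |C| * chi_rho(C) * conj(chi(C)) with |G| = 16 for each irreducible chi in the table:
  <chi_rho, chi_1> = (1/16)[1*(6)*conj(1) + 1*(-2)*conj(1) + 2*(2)*conj(1) + 2*(2)*conj(1) + 2*(2)*conj(1) + 4*(2)*conj(1) + 4*(2)*conj(1)]
      = (1/16)[(6) + (-2) + (4) + (4) + (4) + (8) + (8)] = 32/16 = 2
  <chi_rho, chi_2> = (1/16)[1*(6)*conj(1) + 1*(-2)*conj(1) + 2*(2)*conj(1) + 2*(2)*conj(1) + 2*(2)*conj(1) + 4*(2)*conj(-1) + 4*(2)*conj(-1)]
      = (1/16)[(6) + (-2) + (4) + (4) + (4) + (-8) + (-8)] = 0/16 = 0
  <chi_rho, chi_3> = (1/16)[1*(6)*conj(1) + 1*(-2)*conj(1) + 2*(2)*conj(-1) + 2*(2)*conj(1) + 2*(2)*conj(-1) + 4*(2)*conj(1) + 4*(2)*conj(-1)]
      = (1/16)[(6) + (-2) + (-4) + (4) + (-4) + (8) + (-8)] = 0/16 = 0
  <chi_rho, chi_4> = (1/16)[1*(6)*conj(1) + 1*(-2)*conj(1) + 2*(2)*conj(-1) + 2*(2)*conj(1) + 2*(2)*conj(-1) + 4*(2)*conj(-1) + 4*(2)*conj(1)]
      = (1/16)[(6) + (-2) + (-4) + (4) + (-4) + (-8) + (8)] = 0/16 = 0
  <chi_rho, chi_5> = (1/16)[1*(6)*conj(2) + 1*(-2)*conj(-2) + 2*(2)*conj(sqrt(2)) + 2*(2)*conj(0) + 2*(2)*conj(-sqrt(2)) + 4*(2)*conj(0) + 4*(2)*conj(0)]
      = (1/16)[(12) + (4) + (4*sqrt(2)) + (0) + (-4*sqrt(2)) + (0) + (0)] = 16/16 = 1
  <chi_rho, chi_6> = (1/16)[1*(6)*conj(2) + 1*(-2)*conj(2) + 2*(2)*conj(0) + 2*(2)*conj(-2) + 2*(2)*conj(0) + 4*(2)*conj(0) + 4*(2)*conj(0)]
      = (1/16)[(12) + (-4) + (0) + (-8) + (0) + (0) + (0)] = 0/16 = 0
  <chi_rho, chi_7> = (1/16)[1*(6)*conj(2) + 1*(-2)*conj(-2) + 2*(2)*conj(-sqrt(2)) + 2*(2)*conj(0) + 2*(2)*conj(sqrt(2)) + 4*(2)*conj(0) + 4*(2)*conj(0)]
      = (1/16)[(12) + (4) + (-4*sqrt(2)) + (0) + (4*sqrt(2)) + (0) + (0)] = 16/16 = 1
Dimension check: dim(rho) = sum (mult * dim) = 2*1 + 0*1 + 0*1 + 0*1 + 1*2 + 0*2 + 1*2 = 6 = chi_rho(e) = 6.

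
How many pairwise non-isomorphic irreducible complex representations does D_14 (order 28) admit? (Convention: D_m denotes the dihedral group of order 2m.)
10

The number of irreducible complex representations of a finite group equals its number of conjugacy classes. D_14 has 10 conjugacy classes (n/2 + 3 for n even), so D_14 (order 28) has exactly 10 irreducible complex representations.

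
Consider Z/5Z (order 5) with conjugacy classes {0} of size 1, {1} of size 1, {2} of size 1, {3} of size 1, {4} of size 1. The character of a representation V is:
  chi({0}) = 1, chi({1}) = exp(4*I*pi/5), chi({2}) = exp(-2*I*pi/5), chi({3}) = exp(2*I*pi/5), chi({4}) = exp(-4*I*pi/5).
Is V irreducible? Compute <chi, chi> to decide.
Irreducible: <chi, chi> = 1.

Proof sketch: <chi, chi> = (1/|G|) sum_C |C| * |chi(C)|^2 = (1/5)[1*|1|^2 + 1*|exp(4*I*pi/5)|^2 + 1*|exp(-2*I*pi/5)|^2 + 1*|exp(2*I*pi/5)|^2 + 1*|exp(-4*I*pi/5)|^2]
  = (1/5)[(1) + (1) + (1) + (1) + (1)] = 5/5 = 1.
(Exp terms are combined using exp(i*s)*conj(exp(i*t)) = exp(i*(s-t)), and sums of them are collapsed using the identity that for every m > 1 the m distinct m-th roots of unity sum to 0, e.g. 1 + exp(2*I*pi/3) + exp(-2*I*pi/3) = 0.)
A character is irreducible iff <chi, chi> = 1, so this representation is irreducible.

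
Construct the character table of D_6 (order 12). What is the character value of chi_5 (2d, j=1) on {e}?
Conjugacy classes: {e} of size 1, {r^3} of size 1, {r^1, r^5} of size 2, {r^2, r^4} of size 2, {s, sr^2, ...} of size 3, {sr, sr^3, ...} of size 3.
Character table:
  irrep \ class              {e} (size 1)  {r^3} (size 1)  {r^1, r^5} (size 2)  {r^2, r^4} (size 2)  {s, sr^2, ...} (size 3)  {sr, sr^3, ...} (size 3)
  chi_1 (triv)               1             1               1                    1                    1                        1                       
  chi_2 (sign: r->1, s->-1)  1             1               1                    1                    -1                       -1                      
  chi_3 (r->-1, s->1)        1             -1              -1                   1                    1                        -1                      
  chi_4 (r->-1, s->-1)       1             -1              -1                   1                    -1                       1                       
  chi_5 (2d, j=1)            2             -2              1                    -1                   0                        0                       
  chi_6 (2d, j=2)            2             2               -1                   -1                   0                        0                       

Spot check: chi_5 (2d, j=1) on {e} = 2.

Reasoning: D_6 has order 2*6 = 12 with 6 conjugacy classes, hence 6 irreducibles. Sum of squared dims 1 + 1 + 1 + 1 + 4 + 4 = 12 = |G|. Linear characters come from the abelianisation; the 2-dimensional irreps have character r^k -> 2*cos(2*pi*j*k/6), reflections -> 0.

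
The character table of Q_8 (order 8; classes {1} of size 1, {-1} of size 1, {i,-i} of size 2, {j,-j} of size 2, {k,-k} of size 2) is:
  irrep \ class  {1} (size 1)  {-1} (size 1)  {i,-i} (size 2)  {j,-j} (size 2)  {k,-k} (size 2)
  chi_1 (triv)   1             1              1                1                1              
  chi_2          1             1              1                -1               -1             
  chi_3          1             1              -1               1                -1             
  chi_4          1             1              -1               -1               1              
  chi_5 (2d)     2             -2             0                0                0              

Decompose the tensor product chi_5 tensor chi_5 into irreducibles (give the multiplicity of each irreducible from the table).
chi_5 tensor chi_5 = chi_1 + chi_2 + chi_3 + chi_4 (all other irreducibles have multiplicity 0).

Argument: The character of a tensor product is the pointwise product (chi_5 * chi_5)(C) = chi_5(C) * chi_5(C):
  {1}: (2)*(2), {-1}: (-2)*(-2), {i,-i}: (0)*(0), {j,-j}: (0)*(0), {k,-k}: (0)*(0)
so (chi_5 * chi_5) takes values
  {1} -> 4, {-1} -> 4, {i,-i} -> 0, {j,-j} -> 0, {k,-k} -> 0.
Now take the inner product of this character with each irreducible chi from the table, <chi_5*chi_5, chi> = (1/8) sum_C |C| (chi_5*chi_5)(C) conj(chi(C)):
  <chi_5*chi_5, chi_1> = (1/8)[1*(4)*conj(1) + 1*(4)*conj(1) + 2*(0)*conj(1) + 2*(0)*conj(1) + 2*(0)*conj(1)]
      = (1/8)[(4) + (4) + (0) + (0) + (0)] = 8/8 = 1
  <chi_5*chi_5, chi_2> = (1/8)[1*(4)*conj(1) + 1*(4)*conj(1) + 2*(0)*conj(1) + 2*(0)*conj(-1) + 2*(0)*conj(-1)]
      = (1/8)[(4) + (4) + (0) + (0) + (0)] = 8/8 = 1
  <chi_5*chi_5, chi_3> = (1/8)[1*(4)*conj(1) + 1*(4)*conj(1) + 2*(0)*conj(-1) + 2*(0)*conj(1) + 2*(0)*conj(-1)]
      = (1/8)[(4) + (4) + (0) + (0) + (0)] = 8/8 = 1
  <chi_5*chi_5, chi_4> = (1/8)[1*(4)*conj(1) + 1*(4)*conj(1) + 2*(0)*conj(-1) + 2*(0)*conj(-1) + 2*(0)*conj(1)]
      = (1/8)[(4) + (4) + (0) + (0) + (0)] = 8/8 = 1
  <chi_5*chi_5, chi_5> = (1/8)[1*(4)*conj(2) + 1*(4)*conj(-2) + 2*(0)*conj(0) + 2*(0)*conj(0) + 2*(0)*conj(0)]
      = (1/8)[(8) + (-8) + (0) + (0) + (0)] = 0/8 = 0
Hence the multiplicities are chi_1: 1, chi_2: 1, chi_3: 1, chi_4: 1. Dimension check: dim(chi_5)*dim(chi_5) = 2*2 = 4 and sum (mult * dim) = 1*1 + 1*1 + 1*1 + 1*1 = 4.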